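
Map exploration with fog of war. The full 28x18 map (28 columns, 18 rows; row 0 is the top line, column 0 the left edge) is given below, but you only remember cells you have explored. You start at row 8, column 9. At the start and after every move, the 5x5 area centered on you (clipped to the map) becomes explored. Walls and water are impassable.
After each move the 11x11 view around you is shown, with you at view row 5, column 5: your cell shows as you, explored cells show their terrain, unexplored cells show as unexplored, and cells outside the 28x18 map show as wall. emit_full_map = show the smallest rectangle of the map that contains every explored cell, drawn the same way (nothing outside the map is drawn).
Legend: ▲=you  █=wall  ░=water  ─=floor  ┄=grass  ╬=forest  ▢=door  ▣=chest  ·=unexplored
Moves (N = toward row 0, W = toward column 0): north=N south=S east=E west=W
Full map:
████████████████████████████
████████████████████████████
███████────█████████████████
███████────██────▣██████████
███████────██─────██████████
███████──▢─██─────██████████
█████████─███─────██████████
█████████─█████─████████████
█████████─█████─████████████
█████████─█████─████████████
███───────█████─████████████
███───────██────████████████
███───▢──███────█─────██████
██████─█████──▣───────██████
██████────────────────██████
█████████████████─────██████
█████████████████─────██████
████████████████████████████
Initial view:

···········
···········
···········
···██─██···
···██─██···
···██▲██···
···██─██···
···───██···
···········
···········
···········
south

···········
···········
···██─██···
···██─██···
···██─██···
···██▲██···
···───██···
···───██···
···········
···········
···········

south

···········
···██─██···
···██─██···
···██─██···
···██─██···
···──▲██···
···───██···
···──███···
···········
···········
···········

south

···██─██···
···██─██···
···██─██···
···██─██···
···───██···
···──▲██···
···──███···
···█████···
···········
···········
···········

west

····██─██··
····██─██··
····██─██··
···███─██··
···────██··
···──▲─██··
···▢──███··
···─█████··
···········
···········
···········

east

···██─██···
···██─██···
···██─██···
··███─██···
··────██···
··───▲██···
··▢──███···
··─█████···
···········
···········
···········

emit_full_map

·██─██
·██─██
·██─██
███─██
────██
───▲██
▢──███
─█████

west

····██─██··
····██─██··
····██─██··
···███─██··
···────██··
···──▲─██··
···▢──███··
···─█████··
···········
···········
···········

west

·····██─██·
·····██─██·
·····██─██·
···████─██·
···─────██·
···──▲──██·
···─▢──███·
···█─█████·
···········
···········
···········

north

···········
·····██─██·
·····██─██·
···████─██·
···████─██·
···──▲──██·
···─────██·
···─▢──███·
···█─█████·
···········
···········

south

·····██─██·
·····██─██·
···████─██·
···████─██·
···─────██·
···──▲──██·
···─▢──███·
···█─█████·
···········
···········
···········

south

·····██─██·
···████─██·
···████─██·
···─────██·
···─────██·
···─▢▲─███·
···█─█████·
···█────···
···········
···········
···········

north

·····██─██·
·····██─██·
···████─██·
···████─██·
···─────██·
···──▲──██·
···─▢──███·
···█─█████·
···█────···
···········
···········

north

···········
·····██─██·
·····██─██·
···████─██·
···████─██·
···──▲──██·
···─────██·
···─▢──███·
···█─█████·
···█────···
···········

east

···········
····██─██··
····██─██··
··████─██··
··████─██··
··───▲─██··
··─────██··
··─▢──███··
··█─█████··
··█────····
···········

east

···········
···██─██···
···██─██···
·████─██···
·████─██···
·────▲██···
·─────██···
·─▢──███···
·█─█████···
·█────·····
···········

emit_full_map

··██─██
··██─██
████─██
████─██
────▲██
─────██
─▢──███
█─█████
█────··

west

···········
····██─██··
····██─██··
··████─██··
··████─██··
··───▲─██··
··─────██··
··─▢──███··
··█─█████··
··█────····
···········

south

····██─██··
····██─██··
··████─██··
··████─██··
··─────██··
··───▲─██··
··─▢──███··
··█─█████··
··█────····
···········
···········

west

·····██─██·
·····██─██·
···████─██·
···████─██·
···─────██·
···──▲──██·
···─▢──███·
···█─█████·
···█────···
···········
···········

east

····██─██··
····██─██··
··████─██··
··████─██··
··─────██··
··───▲─██··
··─▢──███··
··█─█████··
··█────····
···········
···········

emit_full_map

··██─██
··██─██
████─██
████─██
─────██
───▲─██
─▢──███
█─█████
█────··

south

····██─██··
··████─██··
··████─██··
··─────██··
··─────██··
··─▢─▲███··
··█─█████··
··█─────···
···········
···········
···········

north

····██─██··
····██─██··
··████─██··
··████─██··
··─────██··
··───▲─██··
··─▢──███··
··█─█████··
··█─────···
···········
···········

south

····██─██··
··████─██··
··████─██··
··─────██··
··─────██··
··─▢─▲███··
··█─█████··
··█─────···
···········
···········
···········

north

····██─██··
····██─██··
··████─██··
··████─██··
··─────██··
··───▲─██··
··─▢──███··
··█─█████··
··█─────···
···········
···········

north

···········
····██─██··
····██─██··
··████─██··
··████─██··
··───▲─██··
··─────██··
··─▢──███··
··█─█████··
··█─────···
···········


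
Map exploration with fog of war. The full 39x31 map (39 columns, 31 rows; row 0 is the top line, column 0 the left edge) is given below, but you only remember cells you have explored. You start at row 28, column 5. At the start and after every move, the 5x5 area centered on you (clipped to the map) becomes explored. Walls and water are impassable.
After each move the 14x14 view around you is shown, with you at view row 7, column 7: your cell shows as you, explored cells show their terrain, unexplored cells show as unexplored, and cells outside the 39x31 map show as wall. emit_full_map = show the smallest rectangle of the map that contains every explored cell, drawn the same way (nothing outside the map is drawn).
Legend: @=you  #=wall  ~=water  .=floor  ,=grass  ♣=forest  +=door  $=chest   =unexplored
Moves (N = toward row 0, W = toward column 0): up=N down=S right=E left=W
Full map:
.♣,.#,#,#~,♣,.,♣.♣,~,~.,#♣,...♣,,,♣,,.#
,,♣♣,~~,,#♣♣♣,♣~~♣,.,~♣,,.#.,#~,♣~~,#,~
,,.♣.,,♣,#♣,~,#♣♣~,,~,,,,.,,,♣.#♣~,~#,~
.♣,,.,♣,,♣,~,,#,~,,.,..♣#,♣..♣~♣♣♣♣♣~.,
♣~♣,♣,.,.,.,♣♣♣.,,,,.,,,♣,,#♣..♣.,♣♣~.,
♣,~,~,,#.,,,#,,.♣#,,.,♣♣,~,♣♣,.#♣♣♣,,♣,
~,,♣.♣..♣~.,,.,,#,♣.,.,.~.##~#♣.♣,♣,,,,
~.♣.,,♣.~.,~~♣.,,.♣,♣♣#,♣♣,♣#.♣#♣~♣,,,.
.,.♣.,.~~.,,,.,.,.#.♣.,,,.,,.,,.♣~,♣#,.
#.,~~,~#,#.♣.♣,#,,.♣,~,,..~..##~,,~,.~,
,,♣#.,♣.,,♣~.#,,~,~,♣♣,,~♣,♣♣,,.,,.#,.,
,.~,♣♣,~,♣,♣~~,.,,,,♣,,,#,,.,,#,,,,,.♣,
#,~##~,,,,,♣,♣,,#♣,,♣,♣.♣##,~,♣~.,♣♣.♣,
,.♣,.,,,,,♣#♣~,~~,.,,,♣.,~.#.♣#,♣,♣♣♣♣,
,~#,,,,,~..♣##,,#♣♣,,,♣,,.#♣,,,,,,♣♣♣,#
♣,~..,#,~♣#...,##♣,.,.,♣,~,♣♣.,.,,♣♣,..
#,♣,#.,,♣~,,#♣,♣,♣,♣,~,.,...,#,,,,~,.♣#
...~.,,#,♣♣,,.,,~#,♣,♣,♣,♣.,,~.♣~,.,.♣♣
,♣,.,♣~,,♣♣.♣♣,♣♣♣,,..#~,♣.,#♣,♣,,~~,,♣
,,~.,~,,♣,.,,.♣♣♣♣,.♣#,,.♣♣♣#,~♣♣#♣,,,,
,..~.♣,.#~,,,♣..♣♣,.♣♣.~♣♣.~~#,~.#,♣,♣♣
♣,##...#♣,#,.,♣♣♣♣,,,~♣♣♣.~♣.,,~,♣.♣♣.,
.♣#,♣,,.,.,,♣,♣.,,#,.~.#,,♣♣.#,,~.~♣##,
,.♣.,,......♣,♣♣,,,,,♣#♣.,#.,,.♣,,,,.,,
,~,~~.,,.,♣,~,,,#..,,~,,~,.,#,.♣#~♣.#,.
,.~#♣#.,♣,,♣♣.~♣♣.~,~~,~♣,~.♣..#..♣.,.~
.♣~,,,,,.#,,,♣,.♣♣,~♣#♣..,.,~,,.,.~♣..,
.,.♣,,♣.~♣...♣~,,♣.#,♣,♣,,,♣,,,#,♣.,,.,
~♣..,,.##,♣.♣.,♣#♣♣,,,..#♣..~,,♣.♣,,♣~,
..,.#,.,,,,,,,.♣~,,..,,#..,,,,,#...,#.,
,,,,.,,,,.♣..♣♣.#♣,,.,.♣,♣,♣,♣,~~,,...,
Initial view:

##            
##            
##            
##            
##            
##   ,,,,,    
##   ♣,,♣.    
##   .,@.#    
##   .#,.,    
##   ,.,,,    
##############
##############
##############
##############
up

##            
##            
##            
##            
##            
##   #♣#.,    
##   ,,,,,    
##   ♣,@♣.    
##   .,,.#    
##   .#,.,    
##   ,.,,,    
##############
##############
##############

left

###           
###           
###           
###           
###           
###  ~#♣#.,   
###  ~,,,,,   
###  .♣@,♣.   
###  ..,,.#   
###  ,.#,.,   
###   ,.,,,   
##############
##############
##############

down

###           
###           
###           
###           
###  ~#♣#.,   
###  ~,,,,,   
###  .♣,,♣.   
###  ..@,.#   
###  ,.#,.,   
###  ,,.,,,   
##############
##############
##############
##############

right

##            
##            
##            
##            
##  ~#♣#.,    
##  ~,,,,,    
##  .♣,,♣.    
##  ..,@.#    
##  ,.#,.,    
##  ,,.,,,    
##############
##############
##############
##############

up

##            
##            
##            
##            
##            
##  ~#♣#.,    
##  ~,,,,,    
##  .♣,@♣.    
##  ..,,.#    
##  ,.#,.,    
##  ,,.,,,    
##############
##############
##############

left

###           
###           
###           
###           
###           
###  ~#♣#.,   
###  ~,,,,,   
###  .♣@,♣.   
###  ..,,.#   
###  ,.#,.,   
###  ,,.,,,   
##############
##############
##############

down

###           
###           
###           
###           
###  ~#♣#.,   
###  ~,,,,,   
###  .♣,,♣.   
###  ..@,.#   
###  ,.#,.,   
###  ,,.,,,   
##############
##############
##############
##############

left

####          
####          
####          
####          
####  ~#♣#.,  
#### ♣~,,,,,  
#### ,.♣,,♣.  
#### ♣.@,,.#  
#### .,.#,.,  
#### ,,,.,,,  
##############
##############
##############
##############

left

#####         
#####         
#####         
#####         
#####  ~#♣#., 
#####.♣~,,,,, 
#####.,.♣,,♣. 
#####~♣@.,,.# 
#####..,.#,., 
#####,,,,.,,, 
##############
##############
##############
##############

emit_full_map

  ~#♣#.,
.♣~,,,,,
.,.♣,,♣.
~♣@.,,.#
..,.#,.,
,,,,.,,,

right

####          
####          
####          
####          
####  ~#♣#.,  
####.♣~,,,,,  
####.,.♣,,♣.  
####~♣.@,,.#  
####..,.#,.,  
####,,,,.,,,  
##############
##############
##############
##############

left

#####         
#####         
#####         
#####         
#####  ~#♣#., 
#####.♣~,,,,, 
#####.,.♣,,♣. 
#####~♣@.,,.# 
#####..,.#,., 
#####,,,,.,,, 
##############
##############
##############
##############

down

#####         
#####         
#####         
#####  ~#♣#., 
#####.♣~,,,,, 
#####.,.♣,,♣. 
#####~♣..,,.# 
#####..@.#,., 
#####,,,,.,,, 
##############
##############
##############
##############
##############

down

#####         
#####         
#####  ~#♣#., 
#####.♣~,,,,, 
#####.,.♣,,♣. 
#####~♣..,,.# 
#####..,.#,., 
#####,,@,.,,, 
##############
##############
##############
##############
##############
##############

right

####          
####          
####  ~#♣#.,  
####.♣~,,,,,  
####.,.♣,,♣.  
####~♣..,,.#  
####..,.#,.,  
####,,,@.,,,  
##############
##############
##############
##############
##############
##############

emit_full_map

  ~#♣#.,
.♣~,,,,,
.,.♣,,♣.
~♣..,,.#
..,.#,.,
,,,@.,,,

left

#####         
#####         
#####  ~#♣#., 
#####.♣~,,,,, 
#####.,.♣,,♣. 
#####~♣..,,.# 
#####..,.#,., 
#####,,@,.,,, 
##############
##############
##############
##############
##############
##############

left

######        
######        
######  ~#♣#.,
######.♣~,,,,,
######.,.♣,,♣.
######~♣..,,.#
######..,.#,.,
######,@,,.,,,
##############
##############
##############
##############
##############
##############

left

#######       
#######       
#######  ~#♣#.
#######.♣~,,,,
#######.,.♣,,♣
#######~♣..,,.
#######..,.#,.
#######@,,,.,,
##############
##############
##############
##############
##############
##############

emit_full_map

  ~#♣#.,
.♣~,,,,,
.,.♣,,♣.
~♣..,,.#
..,.#,.,
@,,,.,,,


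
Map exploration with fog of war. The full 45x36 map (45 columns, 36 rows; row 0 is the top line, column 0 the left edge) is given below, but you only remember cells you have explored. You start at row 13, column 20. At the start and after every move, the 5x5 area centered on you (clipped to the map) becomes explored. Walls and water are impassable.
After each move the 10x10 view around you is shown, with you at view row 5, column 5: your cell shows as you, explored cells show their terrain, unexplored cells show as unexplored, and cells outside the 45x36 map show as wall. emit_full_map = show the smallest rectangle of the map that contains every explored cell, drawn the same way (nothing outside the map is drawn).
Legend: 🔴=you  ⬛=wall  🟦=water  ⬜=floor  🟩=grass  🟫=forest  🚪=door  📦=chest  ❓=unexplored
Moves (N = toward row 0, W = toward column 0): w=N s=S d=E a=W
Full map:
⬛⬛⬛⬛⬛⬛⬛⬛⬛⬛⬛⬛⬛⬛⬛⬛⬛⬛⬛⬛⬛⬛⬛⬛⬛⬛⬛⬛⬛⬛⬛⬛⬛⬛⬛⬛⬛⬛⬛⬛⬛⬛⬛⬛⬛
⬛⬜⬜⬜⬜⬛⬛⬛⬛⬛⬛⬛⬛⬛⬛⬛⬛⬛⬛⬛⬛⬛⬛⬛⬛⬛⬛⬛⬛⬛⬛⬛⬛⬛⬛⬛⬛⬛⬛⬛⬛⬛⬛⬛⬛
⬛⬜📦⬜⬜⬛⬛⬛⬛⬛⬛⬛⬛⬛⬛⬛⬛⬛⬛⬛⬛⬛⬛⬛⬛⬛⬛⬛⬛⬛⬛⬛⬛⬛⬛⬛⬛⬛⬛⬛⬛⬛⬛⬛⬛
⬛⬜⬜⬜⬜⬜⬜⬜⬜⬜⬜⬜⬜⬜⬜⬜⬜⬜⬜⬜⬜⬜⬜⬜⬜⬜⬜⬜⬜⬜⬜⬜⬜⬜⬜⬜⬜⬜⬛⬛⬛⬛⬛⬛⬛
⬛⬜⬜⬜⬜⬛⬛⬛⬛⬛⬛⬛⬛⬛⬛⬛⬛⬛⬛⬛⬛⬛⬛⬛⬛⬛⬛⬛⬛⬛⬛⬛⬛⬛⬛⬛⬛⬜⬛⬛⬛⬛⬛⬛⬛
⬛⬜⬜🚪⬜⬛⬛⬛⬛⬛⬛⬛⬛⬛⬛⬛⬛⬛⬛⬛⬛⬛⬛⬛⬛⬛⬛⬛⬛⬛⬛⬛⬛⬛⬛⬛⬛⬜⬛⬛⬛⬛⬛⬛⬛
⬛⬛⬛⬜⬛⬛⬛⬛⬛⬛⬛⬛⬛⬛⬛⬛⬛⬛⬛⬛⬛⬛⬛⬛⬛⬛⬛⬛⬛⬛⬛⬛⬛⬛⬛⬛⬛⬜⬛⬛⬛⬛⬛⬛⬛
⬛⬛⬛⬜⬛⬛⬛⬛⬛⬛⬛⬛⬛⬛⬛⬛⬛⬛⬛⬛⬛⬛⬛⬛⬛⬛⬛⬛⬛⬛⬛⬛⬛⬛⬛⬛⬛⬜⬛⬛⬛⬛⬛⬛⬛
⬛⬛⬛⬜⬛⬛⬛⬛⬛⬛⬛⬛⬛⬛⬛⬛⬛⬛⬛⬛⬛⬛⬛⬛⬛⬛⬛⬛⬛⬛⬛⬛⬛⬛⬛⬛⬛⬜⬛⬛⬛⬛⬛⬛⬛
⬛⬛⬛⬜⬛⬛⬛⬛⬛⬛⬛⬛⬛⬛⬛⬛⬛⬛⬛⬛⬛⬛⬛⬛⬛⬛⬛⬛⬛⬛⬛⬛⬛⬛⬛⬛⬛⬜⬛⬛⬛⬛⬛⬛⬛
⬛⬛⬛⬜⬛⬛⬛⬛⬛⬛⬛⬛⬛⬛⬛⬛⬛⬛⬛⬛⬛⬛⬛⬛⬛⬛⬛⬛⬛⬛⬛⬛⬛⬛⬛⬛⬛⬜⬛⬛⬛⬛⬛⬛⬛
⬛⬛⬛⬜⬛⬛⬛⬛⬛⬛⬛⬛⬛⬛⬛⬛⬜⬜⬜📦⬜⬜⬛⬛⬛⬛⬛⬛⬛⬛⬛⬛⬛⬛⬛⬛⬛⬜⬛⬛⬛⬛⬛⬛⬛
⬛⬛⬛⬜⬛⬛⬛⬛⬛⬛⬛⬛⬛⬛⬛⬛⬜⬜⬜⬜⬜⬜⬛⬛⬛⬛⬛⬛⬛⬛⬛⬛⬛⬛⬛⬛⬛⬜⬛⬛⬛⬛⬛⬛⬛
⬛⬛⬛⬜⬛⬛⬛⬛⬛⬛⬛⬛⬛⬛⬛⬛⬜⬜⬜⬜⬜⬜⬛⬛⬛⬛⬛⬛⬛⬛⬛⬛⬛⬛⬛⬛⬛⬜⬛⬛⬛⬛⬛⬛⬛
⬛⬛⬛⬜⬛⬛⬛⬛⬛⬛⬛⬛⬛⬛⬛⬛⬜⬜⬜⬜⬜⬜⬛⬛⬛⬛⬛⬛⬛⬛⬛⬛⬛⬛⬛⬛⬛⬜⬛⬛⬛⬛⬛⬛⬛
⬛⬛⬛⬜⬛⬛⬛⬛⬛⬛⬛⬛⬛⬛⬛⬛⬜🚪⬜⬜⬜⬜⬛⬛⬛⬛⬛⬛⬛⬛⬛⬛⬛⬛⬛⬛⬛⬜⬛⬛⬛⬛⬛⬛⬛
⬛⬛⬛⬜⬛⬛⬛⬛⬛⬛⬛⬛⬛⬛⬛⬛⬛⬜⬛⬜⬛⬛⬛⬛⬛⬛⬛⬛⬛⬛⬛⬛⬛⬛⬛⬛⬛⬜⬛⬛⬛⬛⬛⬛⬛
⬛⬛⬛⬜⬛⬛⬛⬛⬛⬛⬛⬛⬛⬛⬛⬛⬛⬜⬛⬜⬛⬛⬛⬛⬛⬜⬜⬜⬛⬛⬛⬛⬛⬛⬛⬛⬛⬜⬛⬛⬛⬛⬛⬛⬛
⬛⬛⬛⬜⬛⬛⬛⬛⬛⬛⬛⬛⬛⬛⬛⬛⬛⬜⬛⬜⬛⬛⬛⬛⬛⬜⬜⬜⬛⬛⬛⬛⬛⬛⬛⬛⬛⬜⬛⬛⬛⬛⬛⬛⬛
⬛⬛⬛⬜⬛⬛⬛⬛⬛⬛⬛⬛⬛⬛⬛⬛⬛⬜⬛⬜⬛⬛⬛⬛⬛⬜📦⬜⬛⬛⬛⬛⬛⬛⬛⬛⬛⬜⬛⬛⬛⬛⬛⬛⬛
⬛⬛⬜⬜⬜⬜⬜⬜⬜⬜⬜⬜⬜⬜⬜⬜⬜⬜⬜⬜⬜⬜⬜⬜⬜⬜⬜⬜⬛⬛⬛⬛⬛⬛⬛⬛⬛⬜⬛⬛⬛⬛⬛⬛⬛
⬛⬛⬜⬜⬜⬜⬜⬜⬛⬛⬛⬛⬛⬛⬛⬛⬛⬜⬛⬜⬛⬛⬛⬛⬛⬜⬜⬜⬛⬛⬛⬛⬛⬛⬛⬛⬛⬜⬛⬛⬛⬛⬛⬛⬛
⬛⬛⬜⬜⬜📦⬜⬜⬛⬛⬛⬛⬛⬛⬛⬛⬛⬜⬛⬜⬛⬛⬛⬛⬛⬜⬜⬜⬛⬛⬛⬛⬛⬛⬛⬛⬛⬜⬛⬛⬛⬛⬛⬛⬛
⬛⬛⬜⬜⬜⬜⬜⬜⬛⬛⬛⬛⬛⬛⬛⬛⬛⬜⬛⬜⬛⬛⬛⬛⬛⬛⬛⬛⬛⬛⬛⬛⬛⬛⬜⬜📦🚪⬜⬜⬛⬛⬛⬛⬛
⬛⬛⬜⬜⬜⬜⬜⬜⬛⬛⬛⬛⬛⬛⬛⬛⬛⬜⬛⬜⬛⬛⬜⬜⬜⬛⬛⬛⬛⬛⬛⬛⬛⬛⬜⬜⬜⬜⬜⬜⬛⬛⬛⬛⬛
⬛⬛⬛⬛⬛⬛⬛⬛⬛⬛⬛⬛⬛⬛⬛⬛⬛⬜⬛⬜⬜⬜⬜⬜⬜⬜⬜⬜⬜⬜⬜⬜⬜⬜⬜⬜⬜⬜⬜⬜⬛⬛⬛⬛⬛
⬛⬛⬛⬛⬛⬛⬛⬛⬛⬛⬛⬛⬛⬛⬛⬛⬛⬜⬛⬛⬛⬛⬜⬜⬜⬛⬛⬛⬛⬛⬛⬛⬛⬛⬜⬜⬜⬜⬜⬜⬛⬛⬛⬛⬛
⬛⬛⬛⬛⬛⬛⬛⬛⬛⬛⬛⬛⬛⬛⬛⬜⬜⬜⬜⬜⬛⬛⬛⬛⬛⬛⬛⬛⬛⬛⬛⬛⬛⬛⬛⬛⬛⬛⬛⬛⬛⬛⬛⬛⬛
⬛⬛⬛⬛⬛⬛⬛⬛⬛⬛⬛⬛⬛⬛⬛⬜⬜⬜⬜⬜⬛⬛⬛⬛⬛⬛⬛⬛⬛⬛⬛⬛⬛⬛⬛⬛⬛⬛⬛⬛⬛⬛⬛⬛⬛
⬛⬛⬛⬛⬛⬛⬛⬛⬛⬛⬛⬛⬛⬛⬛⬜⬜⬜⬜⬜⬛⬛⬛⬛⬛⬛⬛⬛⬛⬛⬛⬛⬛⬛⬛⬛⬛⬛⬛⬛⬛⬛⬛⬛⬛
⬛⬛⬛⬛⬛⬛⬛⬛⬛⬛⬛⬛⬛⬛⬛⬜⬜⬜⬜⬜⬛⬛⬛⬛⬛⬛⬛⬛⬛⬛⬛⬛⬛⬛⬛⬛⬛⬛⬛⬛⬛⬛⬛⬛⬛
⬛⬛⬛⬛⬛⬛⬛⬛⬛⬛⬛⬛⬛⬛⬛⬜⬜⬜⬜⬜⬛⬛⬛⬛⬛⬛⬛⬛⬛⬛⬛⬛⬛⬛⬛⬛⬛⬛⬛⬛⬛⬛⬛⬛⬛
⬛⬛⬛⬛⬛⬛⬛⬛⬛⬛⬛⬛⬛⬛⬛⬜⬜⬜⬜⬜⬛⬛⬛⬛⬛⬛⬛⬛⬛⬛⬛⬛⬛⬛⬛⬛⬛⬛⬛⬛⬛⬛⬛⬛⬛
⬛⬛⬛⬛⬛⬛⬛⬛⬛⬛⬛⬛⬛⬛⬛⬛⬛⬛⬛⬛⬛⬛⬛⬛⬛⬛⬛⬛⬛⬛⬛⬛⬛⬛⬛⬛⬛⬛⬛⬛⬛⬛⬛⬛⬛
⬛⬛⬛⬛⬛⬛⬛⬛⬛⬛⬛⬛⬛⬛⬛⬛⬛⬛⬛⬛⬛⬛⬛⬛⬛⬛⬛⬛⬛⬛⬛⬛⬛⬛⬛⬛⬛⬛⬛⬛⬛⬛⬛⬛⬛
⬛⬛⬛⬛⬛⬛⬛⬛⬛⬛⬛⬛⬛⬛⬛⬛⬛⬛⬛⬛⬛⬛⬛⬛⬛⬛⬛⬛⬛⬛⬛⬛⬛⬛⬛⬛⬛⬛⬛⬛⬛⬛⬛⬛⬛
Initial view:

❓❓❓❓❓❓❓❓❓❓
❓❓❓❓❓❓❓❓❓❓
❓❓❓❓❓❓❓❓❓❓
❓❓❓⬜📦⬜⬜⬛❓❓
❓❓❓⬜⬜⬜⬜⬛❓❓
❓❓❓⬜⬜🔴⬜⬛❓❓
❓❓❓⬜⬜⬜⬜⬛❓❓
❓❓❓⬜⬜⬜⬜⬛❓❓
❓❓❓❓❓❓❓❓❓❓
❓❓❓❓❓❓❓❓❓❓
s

❓❓❓❓❓❓❓❓❓❓
❓❓❓❓❓❓❓❓❓❓
❓❓❓⬜📦⬜⬜⬛❓❓
❓❓❓⬜⬜⬜⬜⬛❓❓
❓❓❓⬜⬜⬜⬜⬛❓❓
❓❓❓⬜⬜🔴⬜⬛❓❓
❓❓❓⬜⬜⬜⬜⬛❓❓
❓❓❓⬛⬜⬛⬛⬛❓❓
❓❓❓❓❓❓❓❓❓❓
❓❓❓❓❓❓❓❓❓❓

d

❓❓❓❓❓❓❓❓❓❓
❓❓❓❓❓❓❓❓❓❓
❓❓⬜📦⬜⬜⬛❓❓❓
❓❓⬜⬜⬜⬜⬛⬛❓❓
❓❓⬜⬜⬜⬜⬛⬛❓❓
❓❓⬜⬜⬜🔴⬛⬛❓❓
❓❓⬜⬜⬜⬜⬛⬛❓❓
❓❓⬛⬜⬛⬛⬛⬛❓❓
❓❓❓❓❓❓❓❓❓❓
❓❓❓❓❓❓❓❓❓❓

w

❓❓❓❓❓❓❓❓❓❓
❓❓❓❓❓❓❓❓❓❓
❓❓❓❓❓❓❓❓❓❓
❓❓⬜📦⬜⬜⬛⬛❓❓
❓❓⬜⬜⬜⬜⬛⬛❓❓
❓❓⬜⬜⬜🔴⬛⬛❓❓
❓❓⬜⬜⬜⬜⬛⬛❓❓
❓❓⬜⬜⬜⬜⬛⬛❓❓
❓❓⬛⬜⬛⬛⬛⬛❓❓
❓❓❓❓❓❓❓❓❓❓

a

❓❓❓❓❓❓❓❓❓❓
❓❓❓❓❓❓❓❓❓❓
❓❓❓❓❓❓❓❓❓❓
❓❓❓⬜📦⬜⬜⬛⬛❓
❓❓❓⬜⬜⬜⬜⬛⬛❓
❓❓❓⬜⬜🔴⬜⬛⬛❓
❓❓❓⬜⬜⬜⬜⬛⬛❓
❓❓❓⬜⬜⬜⬜⬛⬛❓
❓❓❓⬛⬜⬛⬛⬛⬛❓
❓❓❓❓❓❓❓❓❓❓

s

❓❓❓❓❓❓❓❓❓❓
❓❓❓❓❓❓❓❓❓❓
❓❓❓⬜📦⬜⬜⬛⬛❓
❓❓❓⬜⬜⬜⬜⬛⬛❓
❓❓❓⬜⬜⬜⬜⬛⬛❓
❓❓❓⬜⬜🔴⬜⬛⬛❓
❓❓❓⬜⬜⬜⬜⬛⬛❓
❓❓❓⬛⬜⬛⬛⬛⬛❓
❓❓❓❓❓❓❓❓❓❓
❓❓❓❓❓❓❓❓❓❓

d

❓❓❓❓❓❓❓❓❓❓
❓❓❓❓❓❓❓❓❓❓
❓❓⬜📦⬜⬜⬛⬛❓❓
❓❓⬜⬜⬜⬜⬛⬛❓❓
❓❓⬜⬜⬜⬜⬛⬛❓❓
❓❓⬜⬜⬜🔴⬛⬛❓❓
❓❓⬜⬜⬜⬜⬛⬛❓❓
❓❓⬛⬜⬛⬛⬛⬛❓❓
❓❓❓❓❓❓❓❓❓❓
❓❓❓❓❓❓❓❓❓❓

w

❓❓❓❓❓❓❓❓❓❓
❓❓❓❓❓❓❓❓❓❓
❓❓❓❓❓❓❓❓❓❓
❓❓⬜📦⬜⬜⬛⬛❓❓
❓❓⬜⬜⬜⬜⬛⬛❓❓
❓❓⬜⬜⬜🔴⬛⬛❓❓
❓❓⬜⬜⬜⬜⬛⬛❓❓
❓❓⬜⬜⬜⬜⬛⬛❓❓
❓❓⬛⬜⬛⬛⬛⬛❓❓
❓❓❓❓❓❓❓❓❓❓

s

❓❓❓❓❓❓❓❓❓❓
❓❓❓❓❓❓❓❓❓❓
❓❓⬜📦⬜⬜⬛⬛❓❓
❓❓⬜⬜⬜⬜⬛⬛❓❓
❓❓⬜⬜⬜⬜⬛⬛❓❓
❓❓⬜⬜⬜🔴⬛⬛❓❓
❓❓⬜⬜⬜⬜⬛⬛❓❓
❓❓⬛⬜⬛⬛⬛⬛❓❓
❓❓❓❓❓❓❓❓❓❓
❓❓❓❓❓❓❓❓❓❓


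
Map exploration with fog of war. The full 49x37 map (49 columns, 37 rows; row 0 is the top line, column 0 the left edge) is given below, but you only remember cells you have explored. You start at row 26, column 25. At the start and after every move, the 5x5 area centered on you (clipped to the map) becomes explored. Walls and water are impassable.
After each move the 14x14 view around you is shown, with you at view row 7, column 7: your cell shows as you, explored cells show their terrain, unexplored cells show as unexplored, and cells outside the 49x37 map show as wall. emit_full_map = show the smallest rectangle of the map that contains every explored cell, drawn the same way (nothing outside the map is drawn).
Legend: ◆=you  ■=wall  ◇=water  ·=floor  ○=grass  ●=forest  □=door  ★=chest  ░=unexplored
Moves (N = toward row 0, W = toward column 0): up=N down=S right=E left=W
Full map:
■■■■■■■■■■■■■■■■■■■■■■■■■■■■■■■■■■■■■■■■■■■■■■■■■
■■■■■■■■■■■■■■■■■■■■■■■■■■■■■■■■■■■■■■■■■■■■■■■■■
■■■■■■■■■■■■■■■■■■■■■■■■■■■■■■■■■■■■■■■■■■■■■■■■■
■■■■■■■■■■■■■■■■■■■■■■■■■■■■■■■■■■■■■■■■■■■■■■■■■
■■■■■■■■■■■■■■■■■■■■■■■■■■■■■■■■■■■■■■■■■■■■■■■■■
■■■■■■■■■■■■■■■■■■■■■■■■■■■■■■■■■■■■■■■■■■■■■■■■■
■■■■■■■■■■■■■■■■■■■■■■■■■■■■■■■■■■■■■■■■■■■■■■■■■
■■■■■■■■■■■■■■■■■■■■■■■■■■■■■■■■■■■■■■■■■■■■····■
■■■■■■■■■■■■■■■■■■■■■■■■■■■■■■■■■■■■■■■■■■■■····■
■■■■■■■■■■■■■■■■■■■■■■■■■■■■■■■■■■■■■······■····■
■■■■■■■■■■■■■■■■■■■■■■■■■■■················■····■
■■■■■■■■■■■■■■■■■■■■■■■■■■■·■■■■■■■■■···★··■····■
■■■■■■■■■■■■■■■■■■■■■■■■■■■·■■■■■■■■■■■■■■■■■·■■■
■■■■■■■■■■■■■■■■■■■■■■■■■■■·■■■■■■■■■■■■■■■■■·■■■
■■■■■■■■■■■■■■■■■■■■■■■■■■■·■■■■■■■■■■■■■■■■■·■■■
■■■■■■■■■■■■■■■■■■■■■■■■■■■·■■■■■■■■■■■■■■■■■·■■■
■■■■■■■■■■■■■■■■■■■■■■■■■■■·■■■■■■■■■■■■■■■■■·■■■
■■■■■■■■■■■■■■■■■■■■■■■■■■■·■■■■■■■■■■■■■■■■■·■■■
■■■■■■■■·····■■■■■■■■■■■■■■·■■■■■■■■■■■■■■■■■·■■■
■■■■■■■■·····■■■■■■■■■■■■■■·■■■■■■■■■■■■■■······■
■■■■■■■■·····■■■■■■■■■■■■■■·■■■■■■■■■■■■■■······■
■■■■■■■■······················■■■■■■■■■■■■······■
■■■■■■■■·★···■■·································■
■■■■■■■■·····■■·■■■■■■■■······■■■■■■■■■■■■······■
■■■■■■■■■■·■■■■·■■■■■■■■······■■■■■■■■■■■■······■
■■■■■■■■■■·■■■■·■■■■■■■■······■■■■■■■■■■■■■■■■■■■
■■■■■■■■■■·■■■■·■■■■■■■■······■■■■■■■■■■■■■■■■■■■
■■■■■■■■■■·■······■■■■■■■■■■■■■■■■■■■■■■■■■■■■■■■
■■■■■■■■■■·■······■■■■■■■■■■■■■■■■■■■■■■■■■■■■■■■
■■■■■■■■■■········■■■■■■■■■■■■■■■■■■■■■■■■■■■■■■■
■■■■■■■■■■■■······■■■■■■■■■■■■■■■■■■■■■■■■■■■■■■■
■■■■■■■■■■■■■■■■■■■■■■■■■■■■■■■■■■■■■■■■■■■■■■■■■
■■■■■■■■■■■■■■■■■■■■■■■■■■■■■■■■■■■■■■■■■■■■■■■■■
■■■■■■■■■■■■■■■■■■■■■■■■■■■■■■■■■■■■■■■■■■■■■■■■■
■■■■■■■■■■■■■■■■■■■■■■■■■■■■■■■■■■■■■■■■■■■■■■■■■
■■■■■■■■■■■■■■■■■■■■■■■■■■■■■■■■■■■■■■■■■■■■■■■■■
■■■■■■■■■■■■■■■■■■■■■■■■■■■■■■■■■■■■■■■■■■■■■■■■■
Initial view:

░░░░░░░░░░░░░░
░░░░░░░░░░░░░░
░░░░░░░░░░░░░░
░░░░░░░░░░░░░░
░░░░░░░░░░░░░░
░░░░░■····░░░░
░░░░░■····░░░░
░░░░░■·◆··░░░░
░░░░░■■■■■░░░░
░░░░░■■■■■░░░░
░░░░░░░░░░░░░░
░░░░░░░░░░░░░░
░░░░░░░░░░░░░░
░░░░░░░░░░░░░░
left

░░░░░░░░░░░░░░
░░░░░░░░░░░░░░
░░░░░░░░░░░░░░
░░░░░░░░░░░░░░
░░░░░░░░░░░░░░
░░░░░■■····░░░
░░░░░■■····░░░
░░░░░■■◆···░░░
░░░░░■■■■■■░░░
░░░░░■■■■■■░░░
░░░░░░░░░░░░░░
░░░░░░░░░░░░░░
░░░░░░░░░░░░░░
░░░░░░░░░░░░░░

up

░░░░░░░░░░░░░░
░░░░░░░░░░░░░░
░░░░░░░░░░░░░░
░░░░░░░░░░░░░░
░░░░░░░░░░░░░░
░░░░░■■···░░░░
░░░░░■■····░░░
░░░░░■■◆···░░░
░░░░░■■····░░░
░░░░░■■■■■■░░░
░░░░░■■■■■■░░░
░░░░░░░░░░░░░░
░░░░░░░░░░░░░░
░░░░░░░░░░░░░░

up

░░░░░░░░░░░░░░
░░░░░░░░░░░░░░
░░░░░░░░░░░░░░
░░░░░░░░░░░░░░
░░░░░░░░░░░░░░
░░░░░·····░░░░
░░░░░■■···░░░░
░░░░░■■◆···░░░
░░░░░■■····░░░
░░░░░■■····░░░
░░░░░■■■■■■░░░
░░░░░■■■■■■░░░
░░░░░░░░░░░░░░
░░░░░░░░░░░░░░

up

░░░░░░░░░░░░░░
░░░░░░░░░░░░░░
░░░░░░░░░░░░░░
░░░░░░░░░░░░░░
░░░░░░░░░░░░░░
░░░░░·····░░░░
░░░░░·····░░░░
░░░░░■■◆··░░░░
░░░░░■■····░░░
░░░░░■■····░░░
░░░░░■■····░░░
░░░░░■■■■■■░░░
░░░░░■■■■■■░░░
░░░░░░░░░░░░░░

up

░░░░░░░░░░░░░░
░░░░░░░░░░░░░░
░░░░░░░░░░░░░░
░░░░░░░░░░░░░░
░░░░░░░░░░░░░░
░░░░░■■■■■░░░░
░░░░░·····░░░░
░░░░░··◆··░░░░
░░░░░■■···░░░░
░░░░░■■····░░░
░░░░░■■····░░░
░░░░░■■····░░░
░░░░░■■■■■■░░░
░░░░░■■■■■■░░░

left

░░░░░░░░░░░░░░
░░░░░░░░░░░░░░
░░░░░░░░░░░░░░
░░░░░░░░░░░░░░
░░░░░░░░░░░░░░
░░░░░■■■■■■░░░
░░░░░······░░░
░░░░░··◆···░░░
░░░░░■■■···░░░
░░░░░■■■····░░
░░░░░░■■····░░
░░░░░░■■····░░
░░░░░░■■■■■■░░
░░░░░░■■■■■■░░

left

░░░░░░░░░░░░░░
░░░░░░░░░░░░░░
░░░░░░░░░░░░░░
░░░░░░░░░░░░░░
░░░░░░░░░░░░░░
░░░░░■■■■■■■░░
░░░░░·······░░
░░░░░··◆····░░
░░░░░■■■■···░░
░░░░░■■■■····░
░░░░░░░■■····░
░░░░░░░■■····░
░░░░░░░■■■■■■░
░░░░░░░■■■■■■░

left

░░░░░░░░░░░░░░
░░░░░░░░░░░░░░
░░░░░░░░░░░░░░
░░░░░░░░░░░░░░
░░░░░░░░░░░░░░
░░░░░■■■■■■■■░
░░░░░········░
░░░░░··◆·····░
░░░░░■■■■■···░
░░░░░■■■■■····
░░░░░░░░■■····
░░░░░░░░■■····
░░░░░░░░■■■■■■
░░░░░░░░■■■■■■

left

░░░░░░░░░░░░░░
░░░░░░░░░░░░░░
░░░░░░░░░░░░░░
░░░░░░░░░░░░░░
░░░░░░░░░░░░░░
░░░░░■■■■■■■■■
░░░░░·········
░░░░░··◆······
░░░░░■■■■■■···
░░░░░■■■■■■···
░░░░░░░░░■■···
░░░░░░░░░■■···
░░░░░░░░░■■■■■
░░░░░░░░░■■■■■

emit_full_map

■■■■■■■■■░
·········░
··◆······░
■■■■■■···░
■■■■■■····
░░░░■■····
░░░░■■····
░░░░■■■■■■
░░░░■■■■■■

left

░░░░░░░░░░░░░░
░░░░░░░░░░░░░░
░░░░░░░░░░░░░░
░░░░░░░░░░░░░░
░░░░░░░░░░░░░░
░░░░░■■■■■■■■■
░░░░░·········
░░░░░··◆······
░░░░░■■■■■■■··
░░░░░■■■■■■■··
░░░░░░░░░░■■··
░░░░░░░░░░■■··
░░░░░░░░░░■■■■
░░░░░░░░░░■■■■

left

░░░░░░░░░░░░░░
░░░░░░░░░░░░░░
░░░░░░░░░░░░░░
░░░░░░░░░░░░░░
░░░░░░░░░░░░░░
░░░░░■■■■■■■■■
░░░░░·········
░░░░░··◆······
░░░░░■■■■■■■■·
░░░░░■■■■■■■■·
░░░░░░░░░░░■■·
░░░░░░░░░░░■■·
░░░░░░░░░░░■■■
░░░░░░░░░░░■■■

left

░░░░░░░░░░░░░░
░░░░░░░░░░░░░░
░░░░░░░░░░░░░░
░░░░░░░░░░░░░░
░░░░░░░░░░░░░░
░░░░░■■■■■■■■■
░░░░░·········
░░░░░··◆······
░░░░░·■■■■■■■■
░░░░░·■■■■■■■■
░░░░░░░░░░░░■■
░░░░░░░░░░░░■■
░░░░░░░░░░░░■■
░░░░░░░░░░░░■■

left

░░░░░░░░░░░░░░
░░░░░░░░░░░░░░
░░░░░░░░░░░░░░
░░░░░░░░░░░░░░
░░░░░░░░░░░░░░
░░░░░■■■■■■■■■
░░░░░·········
░░░░░■·◆······
░░░░░■·■■■■■■■
░░░░░■·■■■■■■■
░░░░░░░░░░░░░■
░░░░░░░░░░░░░■
░░░░░░░░░░░░░■
░░░░░░░░░░░░░■

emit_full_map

■■■■■■■■■■■■■░
·············░
■·◆··········░
■·■■■■■■■■···░
■·■■■■■■■■····
░░░░░░░░■■····
░░░░░░░░■■····
░░░░░░░░■■■■■■
░░░░░░░░■■■■■■

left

░░░░░░░░░░░░░░
░░░░░░░░░░░░░░
░░░░░░░░░░░░░░
░░░░░░░░░░░░░░
░░░░░░░░░░░░░░
░░░░░■■■■■■■■■
░░░░░·········
░░░░░■■◆······
░░░░░■■·■■■■■■
░░░░░■■·■■■■■■
░░░░░░░░░░░░░░
░░░░░░░░░░░░░░
░░░░░░░░░░░░░░
░░░░░░░░░░░░░░

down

░░░░░░░░░░░░░░
░░░░░░░░░░░░░░
░░░░░░░░░░░░░░
░░░░░░░░░░░░░░
░░░░░■■■■■■■■■
░░░░░·········
░░░░░■■·······
░░░░░■■◆■■■■■■
░░░░░■■·■■■■■■
░░░░░■■·■■░░░░
░░░░░░░░░░░░░░
░░░░░░░░░░░░░░
░░░░░░░░░░░░░░
░░░░░░░░░░░░░░

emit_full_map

■■■■■■■■■■■■■■░
··············░
■■············░
■■◆■■■■■■■■···░
■■·■■■■■■■■····
■■·■■░░░░■■····
░░░░░░░░░■■····
░░░░░░░░░■■■■■■
░░░░░░░░░■■■■■■
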